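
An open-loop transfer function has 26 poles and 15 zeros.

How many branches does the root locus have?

Root locus has n branches where n = number of poles = 26.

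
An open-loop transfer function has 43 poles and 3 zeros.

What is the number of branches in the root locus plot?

Root locus has n branches where n = number of poles = 43.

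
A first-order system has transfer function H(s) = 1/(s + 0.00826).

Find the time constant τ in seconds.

For H(s) = 1/(s + 1/τ), the pole is at -1/τ = -0.00826, so τ = 1/0.00826 = 121.1 s.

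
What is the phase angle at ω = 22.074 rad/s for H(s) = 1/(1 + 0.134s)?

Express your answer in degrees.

Phase = -arctan(ωτ) = -arctan(22.074 × 0.134) = -71.3°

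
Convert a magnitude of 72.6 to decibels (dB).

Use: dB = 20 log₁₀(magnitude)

dB = 20 log₁₀(72.6) = 37.2 dB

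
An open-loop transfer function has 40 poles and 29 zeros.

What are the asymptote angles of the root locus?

n - m = 40 - 29 = 11. Angles: θk = (2k + 1)·180°/11 = 16.36°, 49.09°, 81.82°, 114.55°, 147.27°, 180°, 212.73°, 245.45°, 278.18°, 310.91°, 343.64°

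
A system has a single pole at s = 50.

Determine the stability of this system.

Pole at s = 50 is in the right half-plane. Unstable.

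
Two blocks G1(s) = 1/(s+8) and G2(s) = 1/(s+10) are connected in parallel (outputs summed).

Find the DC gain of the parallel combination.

Parallel: G_eq = G1 + G2. DC gain = G1(0) + G2(0) = 1/8 + 1/10 = 0.125 + 0.1 = 0.225.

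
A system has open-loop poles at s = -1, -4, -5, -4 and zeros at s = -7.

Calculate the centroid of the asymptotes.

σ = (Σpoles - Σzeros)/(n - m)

σ = (Σpoles - Σzeros)/(n - m) = (-14 - (-7))/(4 - 1) = -7/3 = -2.33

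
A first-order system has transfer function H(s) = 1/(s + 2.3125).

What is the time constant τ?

For H(s) = 1/(s + 1/τ), the pole is at -1/τ = -2.3125, so τ = 1/2.3125 = 0.4324 s.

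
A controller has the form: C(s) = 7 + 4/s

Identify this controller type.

This is a Proportional-Integral (PI) controller.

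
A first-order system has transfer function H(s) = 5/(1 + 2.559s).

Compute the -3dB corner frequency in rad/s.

Corner frequency = 1/τ = 1/2.559 = 0.391 rad/s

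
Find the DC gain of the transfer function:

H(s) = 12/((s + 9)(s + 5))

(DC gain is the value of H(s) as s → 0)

DC gain = H(0) = 12/(9 × 5) = 12/45 = 0.2667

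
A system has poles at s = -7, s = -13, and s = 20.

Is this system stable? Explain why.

Pole(s) at s = 20 are not in the left half-plane. System is unstable.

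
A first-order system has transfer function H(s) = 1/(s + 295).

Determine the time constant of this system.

For H(s) = 1/(s + 1/τ), the pole is at -1/τ = -295, so τ = 1/295 = 0.0034 s.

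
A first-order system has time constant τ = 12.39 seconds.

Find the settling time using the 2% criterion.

For first-order system, 2% settling time ≈ 4τ = 4 × 12.39 = 49.56 s.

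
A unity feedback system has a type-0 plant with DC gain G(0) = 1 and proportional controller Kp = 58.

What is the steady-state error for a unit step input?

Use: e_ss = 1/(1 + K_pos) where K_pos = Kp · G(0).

K_pos = Kp · G(0) = 58 × 1 = 58. e_ss = 1/(1 + 58) = 0.0169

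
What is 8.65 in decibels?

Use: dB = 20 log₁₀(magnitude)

dB = 20 log₁₀(8.65) = 18.7 dB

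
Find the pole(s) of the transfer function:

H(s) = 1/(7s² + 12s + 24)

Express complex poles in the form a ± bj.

Discriminant = 12² - 4×7×24 = 144 - 672 = -528 < 0, so the poles are a complex conjugate pair s = (-12 ± j√528)/(2×7). Real part = -12/(2×7) = -12/14 ≈ -0.8571; imaginary part = ±√528/(2×7) ≈ 1.6413. Poles: s = -0.8571 ± 1.6413j.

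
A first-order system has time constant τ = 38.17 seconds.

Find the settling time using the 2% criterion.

For first-order system, 2% settling time ≈ 4τ = 4 × 38.17 = 152.68 s.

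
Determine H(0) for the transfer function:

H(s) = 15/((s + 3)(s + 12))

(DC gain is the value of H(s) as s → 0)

DC gain = H(0) = 15/(3 × 12) = 15/36 = 0.4167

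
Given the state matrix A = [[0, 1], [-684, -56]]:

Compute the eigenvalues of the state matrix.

det(A - λI) = λ² - (-56)λ + 684 = (λ - (-18))(λ - (-38)). Eigenvalues: -18, -38.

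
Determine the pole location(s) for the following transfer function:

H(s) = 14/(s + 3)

Pole is where denominator = 0: s + 3 = 0, so s = -3.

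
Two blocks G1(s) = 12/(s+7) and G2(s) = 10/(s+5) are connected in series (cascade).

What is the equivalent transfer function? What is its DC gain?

Series: multiply transfer functions. G_eq = 12/(s+7) × 10/(s+5) = 120/((s+7)(s+5)). DC gain = 120/(7×5) = 3.4286.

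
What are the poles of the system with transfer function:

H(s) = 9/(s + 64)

Pole is where denominator = 0: s + 64 = 0, so s = -64.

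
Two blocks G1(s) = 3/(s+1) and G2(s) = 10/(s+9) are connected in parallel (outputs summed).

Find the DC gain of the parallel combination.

Parallel: G_eq = G1 + G2. DC gain = G1(0) + G2(0) = 3/1 + 10/9 = 3 + 1.1111 = 4.1111.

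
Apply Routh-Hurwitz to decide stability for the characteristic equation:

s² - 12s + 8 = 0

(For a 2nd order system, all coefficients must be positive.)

Coefficients: 1, -12, 8. b=-12 not positive, so system is unstable.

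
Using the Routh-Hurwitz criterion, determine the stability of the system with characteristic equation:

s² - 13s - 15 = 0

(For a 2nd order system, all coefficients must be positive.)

Coefficients: 1, -13, -15. b=-13, c=-15 not positive, so system is unstable.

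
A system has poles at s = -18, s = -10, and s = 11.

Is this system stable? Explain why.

Pole(s) at s = 11 are not in the left half-plane. System is unstable.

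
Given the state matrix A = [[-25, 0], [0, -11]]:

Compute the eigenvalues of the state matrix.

For diagonal matrix, eigenvalues are diagonal entries: λ₁ = -25, λ₂ = -11.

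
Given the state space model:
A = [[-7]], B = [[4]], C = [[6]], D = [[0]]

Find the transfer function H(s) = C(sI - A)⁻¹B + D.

(sI - A)⁻¹ = 1/(s + 7). H(s) = 6 × 4/(s + 7) + 0 = 24/(s + 7).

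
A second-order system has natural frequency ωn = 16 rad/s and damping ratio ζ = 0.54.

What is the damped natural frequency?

ωd = ωn√(1 - ζ²) = 16√(1 - 0.54²) = 13.47 rad/s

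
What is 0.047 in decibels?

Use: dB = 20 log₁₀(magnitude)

dB = 20 log₁₀(0.047) = -26.6 dB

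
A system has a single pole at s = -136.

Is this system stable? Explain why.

Pole at s = -136 is in the left half-plane. Stable.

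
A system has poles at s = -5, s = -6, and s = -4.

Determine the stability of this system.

All poles are in the left half-plane. System is stable.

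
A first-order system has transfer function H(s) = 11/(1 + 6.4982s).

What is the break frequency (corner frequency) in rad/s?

Corner frequency = 1/τ = 1/6.4982 = 0.154 rad/s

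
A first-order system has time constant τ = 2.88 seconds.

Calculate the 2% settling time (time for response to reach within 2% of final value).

For first-order system, 2% settling time ≈ 4τ = 4 × 2.88 = 11.52 s.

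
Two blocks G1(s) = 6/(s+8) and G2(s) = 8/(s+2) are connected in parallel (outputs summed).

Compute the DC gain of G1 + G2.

Parallel: G_eq = G1 + G2. DC gain = G1(0) + G2(0) = 6/8 + 8/2 = 0.75 + 4 = 4.75.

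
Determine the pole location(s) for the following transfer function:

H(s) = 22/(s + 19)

Pole is where denominator = 0: s + 19 = 0, so s = -19.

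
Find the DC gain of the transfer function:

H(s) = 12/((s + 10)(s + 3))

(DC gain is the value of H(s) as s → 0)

DC gain = H(0) = 12/(10 × 3) = 12/30 = 0.4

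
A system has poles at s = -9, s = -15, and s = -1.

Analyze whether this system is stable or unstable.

All poles are in the left half-plane. System is stable.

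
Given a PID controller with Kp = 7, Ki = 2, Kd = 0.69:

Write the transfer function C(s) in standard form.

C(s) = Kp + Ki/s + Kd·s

Substituting values: C(s) = 7 + 2/s + 0.69s = (0.69s² + 7s + 2)/s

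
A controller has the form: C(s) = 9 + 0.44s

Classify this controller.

This is a Proportional-Derivative (PD) controller.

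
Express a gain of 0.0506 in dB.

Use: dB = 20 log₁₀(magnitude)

dB = 20 log₁₀(0.0506) = -25.9 dB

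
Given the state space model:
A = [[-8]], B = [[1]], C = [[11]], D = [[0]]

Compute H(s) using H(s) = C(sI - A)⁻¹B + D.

(sI - A)⁻¹ = 1/(s + 8). H(s) = 11 × 1/(s + 8) + 0 = 11/(s + 8).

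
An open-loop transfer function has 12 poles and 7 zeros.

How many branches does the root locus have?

Root locus has n branches where n = number of poles = 12.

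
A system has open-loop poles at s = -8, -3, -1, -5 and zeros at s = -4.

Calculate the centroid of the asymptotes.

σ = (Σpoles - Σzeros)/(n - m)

σ = (Σpoles - Σzeros)/(n - m) = (-17 - (-4))/(4 - 1) = -13/3 = -4.33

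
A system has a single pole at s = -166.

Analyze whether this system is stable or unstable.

Pole at s = -166 is in the left half-plane. Stable.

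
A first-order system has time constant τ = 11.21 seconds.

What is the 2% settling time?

For first-order system, 2% settling time ≈ 4τ = 4 × 11.21 = 44.84 s.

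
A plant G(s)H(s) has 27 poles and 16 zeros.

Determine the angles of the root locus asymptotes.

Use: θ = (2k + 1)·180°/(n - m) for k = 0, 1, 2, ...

n - m = 27 - 16 = 11. Angles: θk = (2k + 1)·180°/11 = 16.36°, 49.09°, 81.82°, 114.55°, 147.27°, 180°, 212.73°, 245.45°, 278.18°, 310.91°, 343.64°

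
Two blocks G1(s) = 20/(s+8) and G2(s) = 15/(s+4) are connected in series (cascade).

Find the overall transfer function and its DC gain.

Series: multiply transfer functions. G_eq = 20/(s+8) × 15/(s+4) = 300/((s+8)(s+4)). DC gain = 300/(8×4) = 9.375.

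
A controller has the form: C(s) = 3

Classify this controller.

This is a Proportional (P) controller.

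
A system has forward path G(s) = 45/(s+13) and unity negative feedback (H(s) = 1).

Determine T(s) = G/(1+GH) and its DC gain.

T(s) = G/(1+GH) = [45/(s+13)] / [1 + 45/(s+13)] = 45/(s+13+45) = 45/(s+58). DC gain = 45/58 = 0.7759.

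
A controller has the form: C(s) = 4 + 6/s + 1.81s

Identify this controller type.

This is a Proportional-Integral-Derivative (PID) controller.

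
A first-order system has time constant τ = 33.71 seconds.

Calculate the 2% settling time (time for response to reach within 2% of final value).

For first-order system, 2% settling time ≈ 4τ = 4 × 33.71 = 134.84 s.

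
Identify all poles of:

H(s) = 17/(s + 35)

Pole is where denominator = 0: s + 35 = 0, so s = -35.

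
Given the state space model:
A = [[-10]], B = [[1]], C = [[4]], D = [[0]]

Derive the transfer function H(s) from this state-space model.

(sI - A)⁻¹ = 1/(s + 10). H(s) = 4 × 1/(s + 10) + 0 = 4/(s + 10).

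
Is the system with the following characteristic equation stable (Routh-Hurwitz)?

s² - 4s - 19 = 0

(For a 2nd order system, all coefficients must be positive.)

Coefficients: 1, -4, -19. b=-4, c=-19 not positive, so system is unstable.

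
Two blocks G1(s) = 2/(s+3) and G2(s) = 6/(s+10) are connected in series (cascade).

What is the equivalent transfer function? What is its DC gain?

Series: multiply transfer functions. G_eq = 2/(s+3) × 6/(s+10) = 12/((s+3)(s+10)). DC gain = 12/(3×10) = 0.4.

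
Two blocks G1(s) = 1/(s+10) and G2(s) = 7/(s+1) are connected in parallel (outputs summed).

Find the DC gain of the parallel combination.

Parallel: G_eq = G1 + G2. DC gain = G1(0) + G2(0) = 1/10 + 7/1 = 0.1 + 7 = 7.1.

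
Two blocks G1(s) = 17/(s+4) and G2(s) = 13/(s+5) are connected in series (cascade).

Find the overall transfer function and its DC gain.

Series: multiply transfer functions. G_eq = 17/(s+4) × 13/(s+5) = 221/((s+4)(s+5)). DC gain = 221/(4×5) = 11.05.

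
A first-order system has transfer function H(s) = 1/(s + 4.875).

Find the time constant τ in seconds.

For H(s) = 1/(s + 1/τ), the pole is at -1/τ = -4.875, so τ = 1/4.875 = 0.2051 s.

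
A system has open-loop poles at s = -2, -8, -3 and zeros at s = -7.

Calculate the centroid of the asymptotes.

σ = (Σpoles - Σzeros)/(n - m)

σ = (Σpoles - Σzeros)/(n - m) = (-13 - (-7))/(3 - 1) = -6/2 = -3.0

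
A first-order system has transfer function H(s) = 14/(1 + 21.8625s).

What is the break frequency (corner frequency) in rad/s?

Corner frequency = 1/τ = 1/21.8625 = 0.046 rad/s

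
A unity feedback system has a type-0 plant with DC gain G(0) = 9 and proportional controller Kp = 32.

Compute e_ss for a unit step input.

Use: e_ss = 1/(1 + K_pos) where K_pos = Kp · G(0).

K_pos = Kp · G(0) = 32 × 9 = 288. e_ss = 1/(1 + 288) = 0.0035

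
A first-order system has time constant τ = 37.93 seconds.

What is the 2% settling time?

For first-order system, 2% settling time ≈ 4τ = 4 × 37.93 = 151.72 s.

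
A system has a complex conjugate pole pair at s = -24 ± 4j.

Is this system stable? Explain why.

Real part of poles is -24 (< 0, left half-plane). Stable.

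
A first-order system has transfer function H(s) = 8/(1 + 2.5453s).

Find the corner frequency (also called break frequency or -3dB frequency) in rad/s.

Corner frequency = 1/τ = 1/2.5453 = 0.393 rad/s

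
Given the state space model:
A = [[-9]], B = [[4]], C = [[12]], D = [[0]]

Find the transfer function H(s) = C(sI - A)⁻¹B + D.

(sI - A)⁻¹ = 1/(s + 9). H(s) = 12 × 4/(s + 9) + 0 = 48/(s + 9).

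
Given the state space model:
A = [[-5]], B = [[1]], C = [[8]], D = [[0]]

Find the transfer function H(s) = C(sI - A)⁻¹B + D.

(sI - A)⁻¹ = 1/(s + 5). H(s) = 8 × 1/(s + 5) + 0 = 8/(s + 5).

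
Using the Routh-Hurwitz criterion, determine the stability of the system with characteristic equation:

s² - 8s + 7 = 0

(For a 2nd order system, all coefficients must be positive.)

Coefficients: 1, -8, 7. b=-8 not positive, so system is unstable.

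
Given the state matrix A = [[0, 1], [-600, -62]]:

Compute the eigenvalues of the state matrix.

det(A - λI) = λ² - (-62)λ + 600 = (λ - (-12))(λ - (-50)). Eigenvalues: -12, -50.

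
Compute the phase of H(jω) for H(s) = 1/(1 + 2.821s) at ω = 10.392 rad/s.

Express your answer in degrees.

Phase = -arctan(ωτ) = -arctan(10.392 × 2.821) = -88.0°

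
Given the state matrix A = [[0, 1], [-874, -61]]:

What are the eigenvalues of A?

det(A - λI) = λ² - (-61)λ + 874 = (λ - (-23))(λ - (-38)). Eigenvalues: -23, -38.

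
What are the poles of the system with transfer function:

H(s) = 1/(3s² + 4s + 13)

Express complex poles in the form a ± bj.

Discriminant = 4² - 4×3×13 = 16 - 156 = -140 < 0, so the poles are a complex conjugate pair s = (-4 ± j√140)/(2×3). Real part = -4/(2×3) = -4/6 ≈ -0.6667; imaginary part = ±√140/(2×3) ≈ 1.9720. Poles: s = -0.6667 ± 1.9720j.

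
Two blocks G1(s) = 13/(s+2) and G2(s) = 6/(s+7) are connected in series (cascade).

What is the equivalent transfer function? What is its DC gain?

Series: multiply transfer functions. G_eq = 13/(s+2) × 6/(s+7) = 78/((s+2)(s+7)). DC gain = 78/(2×7) = 5.5714.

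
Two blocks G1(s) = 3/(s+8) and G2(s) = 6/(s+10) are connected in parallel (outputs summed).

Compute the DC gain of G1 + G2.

Parallel: G_eq = G1 + G2. DC gain = G1(0) + G2(0) = 3/8 + 6/10 = 0.375 + 0.6 = 0.975.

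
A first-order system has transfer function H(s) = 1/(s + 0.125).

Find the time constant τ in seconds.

For H(s) = 1/(s + 1/τ), the pole is at -1/τ = -0.125, so τ = 1/0.125 = 8 s.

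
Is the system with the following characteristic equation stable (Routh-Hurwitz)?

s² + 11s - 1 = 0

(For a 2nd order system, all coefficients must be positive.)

Coefficients: 1, 11, -1. c=-1 not positive, so system is unstable.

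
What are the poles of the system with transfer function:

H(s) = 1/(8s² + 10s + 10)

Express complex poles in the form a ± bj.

Discriminant = 10² - 4×8×10 = 100 - 320 = -220 < 0, so the poles are a complex conjugate pair s = (-10 ± j√220)/(2×8). Real part = -10/(2×8) = -10/16 = -0.625; imaginary part = ±√220/(2×8) ≈ 0.9270. Poles: s = -0.625 ± 0.9270j.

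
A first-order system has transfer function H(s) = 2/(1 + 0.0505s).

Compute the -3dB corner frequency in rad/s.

Corner frequency = 1/τ = 1/0.0505 = 19.802 rad/s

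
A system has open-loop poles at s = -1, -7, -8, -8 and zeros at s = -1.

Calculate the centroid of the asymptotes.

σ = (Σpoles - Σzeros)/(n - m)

σ = (Σpoles - Σzeros)/(n - m) = (-24 - (-1))/(4 - 1) = -23/3 = -7.67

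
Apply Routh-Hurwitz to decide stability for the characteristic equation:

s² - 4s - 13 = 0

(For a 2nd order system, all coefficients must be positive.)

Coefficients: 1, -4, -13. b=-4, c=-13 not positive, so system is unstable.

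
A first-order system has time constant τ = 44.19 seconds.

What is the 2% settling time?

For first-order system, 2% settling time ≈ 4τ = 4 × 44.19 = 176.76 s.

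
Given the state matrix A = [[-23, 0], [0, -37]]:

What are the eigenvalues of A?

For diagonal matrix, eigenvalues are diagonal entries: λ₁ = -23, λ₂ = -37.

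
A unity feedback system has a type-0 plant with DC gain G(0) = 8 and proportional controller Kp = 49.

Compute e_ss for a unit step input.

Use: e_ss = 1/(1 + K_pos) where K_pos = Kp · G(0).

K_pos = Kp · G(0) = 49 × 8 = 392. e_ss = 1/(1 + 392) = 0.0025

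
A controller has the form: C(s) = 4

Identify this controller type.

This is a Proportional (P) controller.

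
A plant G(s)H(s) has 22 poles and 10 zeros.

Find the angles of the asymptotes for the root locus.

n - m = 22 - 10 = 12. Angles: θk = (2k + 1)·180°/12 = 15°, 45°, 75°, 105°, 135°, 165°, 195°, 225°, 255°, 285°, 315°, 345°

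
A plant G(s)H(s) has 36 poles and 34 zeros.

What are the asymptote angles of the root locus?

n - m = 36 - 34 = 2. Angles: θk = (2k + 1)·180°/2 = 90°, 270°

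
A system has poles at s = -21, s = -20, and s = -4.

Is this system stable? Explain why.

All poles are in the left half-plane. System is stable.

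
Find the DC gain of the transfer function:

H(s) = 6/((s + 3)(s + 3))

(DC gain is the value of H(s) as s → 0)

DC gain = H(0) = 6/(3 × 3) = 6/9 = 0.6667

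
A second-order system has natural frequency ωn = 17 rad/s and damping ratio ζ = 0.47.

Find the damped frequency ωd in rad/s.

ωd = ωn√(1 - ζ²) = 17√(1 - 0.47²) = 15.01 rad/s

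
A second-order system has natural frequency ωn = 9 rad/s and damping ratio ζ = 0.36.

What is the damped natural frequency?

ωd = ωn√(1 - ζ²) = 9√(1 - 0.36²) = 8.4 rad/s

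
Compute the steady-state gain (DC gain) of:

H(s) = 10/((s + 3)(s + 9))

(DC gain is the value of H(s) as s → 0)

DC gain = H(0) = 10/(3 × 9) = 10/27 = 0.3704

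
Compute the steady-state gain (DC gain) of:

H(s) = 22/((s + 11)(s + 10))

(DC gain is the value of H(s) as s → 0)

DC gain = H(0) = 22/(11 × 10) = 22/110 = 0.2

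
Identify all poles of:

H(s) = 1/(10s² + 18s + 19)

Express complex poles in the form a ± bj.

Discriminant = 18² - 4×10×19 = 324 - 760 = -436 < 0, so the poles are a complex conjugate pair s = (-18 ± j√436)/(2×10). Real part = -18/(2×10) = -18/20 = -0.9; imaginary part = ±√436/(2×10) ≈ 1.0440. Poles: s = -0.9 ± 1.0440j.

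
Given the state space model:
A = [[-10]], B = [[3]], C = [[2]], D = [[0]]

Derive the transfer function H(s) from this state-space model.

(sI - A)⁻¹ = 1/(s + 10). H(s) = 2 × 3/(s + 10) + 0 = 6/(s + 10).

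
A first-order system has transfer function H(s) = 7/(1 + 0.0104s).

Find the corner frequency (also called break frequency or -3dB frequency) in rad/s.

Corner frequency = 1/τ = 1/0.0104 = 96.154 rad/s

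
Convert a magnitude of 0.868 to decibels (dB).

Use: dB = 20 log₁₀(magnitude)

dB = 20 log₁₀(0.868) = -1.2 dB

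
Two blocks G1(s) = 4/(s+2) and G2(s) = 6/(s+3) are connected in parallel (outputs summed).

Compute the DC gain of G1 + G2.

Parallel: G_eq = G1 + G2. DC gain = G1(0) + G2(0) = 4/2 + 6/3 = 2 + 2 = 4.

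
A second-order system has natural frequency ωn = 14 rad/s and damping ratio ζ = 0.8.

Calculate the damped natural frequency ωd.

ωd = ωn√(1 - ζ²) = 14√(1 - 0.8²) = 8.4 rad/s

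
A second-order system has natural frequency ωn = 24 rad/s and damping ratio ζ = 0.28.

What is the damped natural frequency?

ωd = ωn√(1 - ζ²) = 24√(1 - 0.28²) = 23.04 rad/s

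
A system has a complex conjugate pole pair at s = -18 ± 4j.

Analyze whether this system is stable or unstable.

Real part of poles is -18 (< 0, left half-plane). Stable.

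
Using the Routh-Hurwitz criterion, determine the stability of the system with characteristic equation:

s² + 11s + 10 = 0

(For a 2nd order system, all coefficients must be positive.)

Coefficients: 1, 11, 10. All positive, so system is stable.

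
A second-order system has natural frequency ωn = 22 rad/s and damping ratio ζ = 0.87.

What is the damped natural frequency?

ωd = ωn√(1 - ζ²) = 22√(1 - 0.87²) = 10.85 rad/s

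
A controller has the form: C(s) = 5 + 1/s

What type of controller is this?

This is a Proportional-Integral (PI) controller.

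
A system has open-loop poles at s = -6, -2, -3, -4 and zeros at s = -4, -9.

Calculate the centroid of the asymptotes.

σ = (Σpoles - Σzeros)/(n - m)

σ = (Σpoles - Σzeros)/(n - m) = (-15 - (-13))/(4 - 2) = -2/2 = -1.0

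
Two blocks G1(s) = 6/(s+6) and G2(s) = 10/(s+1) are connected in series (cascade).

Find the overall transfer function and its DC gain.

Series: multiply transfer functions. G_eq = 6/(s+6) × 10/(s+1) = 60/((s+6)(s+1)). DC gain = 60/(6×1) = 10.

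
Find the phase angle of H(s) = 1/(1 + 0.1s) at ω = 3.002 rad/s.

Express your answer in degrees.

Phase = -arctan(ωτ) = -arctan(3.002 × 0.1) = -16.7°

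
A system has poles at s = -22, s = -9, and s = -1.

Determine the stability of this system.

All poles are in the left half-plane. System is stable.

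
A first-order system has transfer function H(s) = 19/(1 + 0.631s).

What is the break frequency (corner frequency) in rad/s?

Corner frequency = 1/τ = 1/0.631 = 1.585 rad/s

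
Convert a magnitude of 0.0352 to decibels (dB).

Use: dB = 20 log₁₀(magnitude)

dB = 20 log₁₀(0.0352) = -29.1 dB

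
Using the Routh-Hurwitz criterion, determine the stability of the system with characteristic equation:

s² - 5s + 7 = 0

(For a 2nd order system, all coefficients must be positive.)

Coefficients: 1, -5, 7. b=-5 not positive, so system is unstable.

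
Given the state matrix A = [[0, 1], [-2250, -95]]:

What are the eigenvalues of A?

det(A - λI) = λ² - (-95)λ + 2250 = (λ - (-50))(λ - (-45)). Eigenvalues: -50, -45.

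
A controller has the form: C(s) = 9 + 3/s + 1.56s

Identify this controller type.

This is a Proportional-Integral-Derivative (PID) controller.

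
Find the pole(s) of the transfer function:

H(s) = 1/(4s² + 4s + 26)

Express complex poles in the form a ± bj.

Discriminant = 4² - 4×4×26 = 16 - 416 = -400 < 0, so the poles are a complex conjugate pair s = (-4 ± j√400)/(2×4). Real part = -4/(2×4) = -4/8 = -0.5; imaginary part = ±√400/(2×4) = 20/8 = 2.5. Poles: s = -0.5 ± 2.5j.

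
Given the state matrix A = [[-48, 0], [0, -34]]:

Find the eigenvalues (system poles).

For diagonal matrix, eigenvalues are diagonal entries: λ₁ = -48, λ₂ = -34.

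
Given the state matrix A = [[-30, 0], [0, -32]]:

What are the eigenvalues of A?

For diagonal matrix, eigenvalues are diagonal entries: λ₁ = -30, λ₂ = -32.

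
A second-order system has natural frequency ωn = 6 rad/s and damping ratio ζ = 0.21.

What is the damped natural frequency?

ωd = ωn√(1 - ζ²) = 6√(1 - 0.21²) = 5.87 rad/s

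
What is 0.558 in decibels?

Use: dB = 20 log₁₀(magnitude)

dB = 20 log₁₀(0.558) = -5.1 dB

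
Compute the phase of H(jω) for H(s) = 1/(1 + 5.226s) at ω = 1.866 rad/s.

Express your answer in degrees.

Phase = -arctan(ωτ) = -arctan(1.866 × 5.226) = -84.1°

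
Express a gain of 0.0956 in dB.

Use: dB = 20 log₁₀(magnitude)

dB = 20 log₁₀(0.0956) = -20.4 dB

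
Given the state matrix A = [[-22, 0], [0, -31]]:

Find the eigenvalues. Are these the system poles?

For diagonal matrix, eigenvalues are diagonal entries: λ₁ = -22, λ₂ = -31. Eigenvalues of A = system poles.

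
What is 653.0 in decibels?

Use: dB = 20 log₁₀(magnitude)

dB = 20 log₁₀(653.0) = 56.3 dB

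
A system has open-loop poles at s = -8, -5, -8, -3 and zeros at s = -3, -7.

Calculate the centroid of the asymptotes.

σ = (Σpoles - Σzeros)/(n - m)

σ = (Σpoles - Σzeros)/(n - m) = (-24 - (-10))/(4 - 2) = -14/2 = -7.0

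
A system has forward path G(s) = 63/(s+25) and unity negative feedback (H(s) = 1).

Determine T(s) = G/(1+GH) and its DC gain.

T(s) = G/(1+GH) = [63/(s+25)] / [1 + 63/(s+25)] = 63/(s+25+63) = 63/(s+88). DC gain = 63/88 = 0.7159.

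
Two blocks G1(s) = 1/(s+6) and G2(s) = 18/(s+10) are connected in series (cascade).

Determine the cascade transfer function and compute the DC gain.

Series: multiply transfer functions. G_eq = 1/(s+6) × 18/(s+10) = 18/((s+6)(s+10)). DC gain = 18/(6×10) = 0.3.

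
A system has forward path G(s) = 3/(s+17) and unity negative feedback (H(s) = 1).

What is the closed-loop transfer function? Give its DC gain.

T(s) = G/(1+GH) = [3/(s+17)] / [1 + 3/(s+17)] = 3/(s+17+3) = 3/(s+20). DC gain = 3/20 = 0.15.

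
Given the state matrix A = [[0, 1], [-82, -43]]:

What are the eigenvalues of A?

det(A - λI) = λ² - (-43)λ + 82 = (λ - (-2))(λ - (-41)). Eigenvalues: -2, -41.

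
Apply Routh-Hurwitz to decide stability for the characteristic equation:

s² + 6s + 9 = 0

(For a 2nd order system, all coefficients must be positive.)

Coefficients: 1, 6, 9. All positive, so system is stable.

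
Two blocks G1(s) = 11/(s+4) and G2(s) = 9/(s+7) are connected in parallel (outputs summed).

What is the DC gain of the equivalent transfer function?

Parallel: G_eq = G1 + G2. DC gain = G1(0) + G2(0) = 11/4 + 9/7 = 2.75 + 1.2857 = 4.0357.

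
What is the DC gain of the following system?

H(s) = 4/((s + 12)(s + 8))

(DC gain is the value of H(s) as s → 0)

DC gain = H(0) = 4/(12 × 8) = 4/96 = 0.0417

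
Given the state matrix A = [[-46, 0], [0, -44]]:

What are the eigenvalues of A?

For diagonal matrix, eigenvalues are diagonal entries: λ₁ = -46, λ₂ = -44.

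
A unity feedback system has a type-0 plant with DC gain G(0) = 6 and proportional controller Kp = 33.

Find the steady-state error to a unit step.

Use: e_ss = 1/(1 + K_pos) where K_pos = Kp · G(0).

K_pos = Kp · G(0) = 33 × 6 = 198. e_ss = 1/(1 + 198) = 0.0050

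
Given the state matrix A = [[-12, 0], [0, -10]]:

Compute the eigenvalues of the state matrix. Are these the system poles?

For diagonal matrix, eigenvalues are diagonal entries: λ₁ = -12, λ₂ = -10. Eigenvalues of A = system poles.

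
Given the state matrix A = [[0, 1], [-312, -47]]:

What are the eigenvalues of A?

det(A - λI) = λ² - (-47)λ + 312 = (λ - (-8))(λ - (-39)). Eigenvalues: -8, -39.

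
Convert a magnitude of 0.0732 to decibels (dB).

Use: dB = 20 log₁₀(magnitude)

dB = 20 log₁₀(0.0732) = -22.7 dB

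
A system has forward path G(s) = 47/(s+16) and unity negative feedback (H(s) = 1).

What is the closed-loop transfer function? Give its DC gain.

T(s) = G/(1+GH) = [47/(s+16)] / [1 + 47/(s+16)] = 47/(s+16+47) = 47/(s+63). DC gain = 47/63 = 0.7460.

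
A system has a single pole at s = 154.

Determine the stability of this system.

Pole at s = 154 is in the right half-plane. Unstable.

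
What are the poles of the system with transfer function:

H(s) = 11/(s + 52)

Pole is where denominator = 0: s + 52 = 0, so s = -52.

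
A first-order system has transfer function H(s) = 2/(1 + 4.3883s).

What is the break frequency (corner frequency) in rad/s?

Corner frequency = 1/τ = 1/4.3883 = 0.228 rad/s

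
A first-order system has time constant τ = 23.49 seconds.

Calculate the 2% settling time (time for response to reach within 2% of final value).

For first-order system, 2% settling time ≈ 4τ = 4 × 23.49 = 93.96 s.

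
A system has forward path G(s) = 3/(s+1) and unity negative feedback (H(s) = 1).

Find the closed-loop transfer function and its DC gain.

T(s) = G/(1+GH) = [3/(s+1)] / [1 + 3/(s+1)] = 3/(s+1+3) = 3/(s+4). DC gain = 3/4 = 0.75.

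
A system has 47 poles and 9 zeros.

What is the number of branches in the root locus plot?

Root locus has n branches where n = number of poles = 47.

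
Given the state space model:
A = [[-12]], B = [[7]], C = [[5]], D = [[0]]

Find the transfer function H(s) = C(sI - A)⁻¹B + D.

(sI - A)⁻¹ = 1/(s + 12). H(s) = 5 × 7/(s + 12) + 0 = 35/(s + 12).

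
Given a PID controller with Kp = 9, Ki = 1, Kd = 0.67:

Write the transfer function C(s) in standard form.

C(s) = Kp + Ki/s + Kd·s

Substituting values: C(s) = 9 + 1/s + 0.67s = (0.67s² + 9s + 1)/s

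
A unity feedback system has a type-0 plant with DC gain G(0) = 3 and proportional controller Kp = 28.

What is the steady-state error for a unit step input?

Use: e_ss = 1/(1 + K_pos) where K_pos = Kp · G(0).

K_pos = Kp · G(0) = 28 × 3 = 84. e_ss = 1/(1 + 84) = 0.0118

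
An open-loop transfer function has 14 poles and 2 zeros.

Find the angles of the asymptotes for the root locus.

n - m = 14 - 2 = 12. Angles: θk = (2k + 1)·180°/12 = 15°, 45°, 75°, 105°, 135°, 165°, 195°, 225°, 255°, 285°, 315°, 345°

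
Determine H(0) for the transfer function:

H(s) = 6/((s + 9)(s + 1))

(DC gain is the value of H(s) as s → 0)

DC gain = H(0) = 6/(9 × 1) = 6/9 = 0.6667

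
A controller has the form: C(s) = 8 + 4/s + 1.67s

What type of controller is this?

This is a Proportional-Integral-Derivative (PID) controller.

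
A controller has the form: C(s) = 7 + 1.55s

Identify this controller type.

This is a Proportional-Derivative (PD) controller.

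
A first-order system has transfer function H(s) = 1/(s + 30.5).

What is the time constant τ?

For H(s) = 1/(s + 1/τ), the pole is at -1/τ = -30.5, so τ = 1/30.5 = 0.0328 s.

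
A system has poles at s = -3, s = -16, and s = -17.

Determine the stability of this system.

All poles are in the left half-plane. System is stable.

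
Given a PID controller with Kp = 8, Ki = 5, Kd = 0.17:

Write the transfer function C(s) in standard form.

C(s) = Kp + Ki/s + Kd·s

Substituting values: C(s) = 8 + 5/s + 0.17s = (0.17s² + 8s + 5)/s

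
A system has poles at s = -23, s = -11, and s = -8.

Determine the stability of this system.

All poles are in the left half-plane. System is stable.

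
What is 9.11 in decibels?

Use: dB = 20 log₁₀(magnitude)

dB = 20 log₁₀(9.11) = 19.2 dB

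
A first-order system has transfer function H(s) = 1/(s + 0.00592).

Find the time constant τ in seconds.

For H(s) = 1/(s + 1/τ), the pole is at -1/τ = -0.00592, so τ = 1/0.00592 = 168.9 s.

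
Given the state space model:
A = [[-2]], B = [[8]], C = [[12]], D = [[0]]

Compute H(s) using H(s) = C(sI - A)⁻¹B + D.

(sI - A)⁻¹ = 1/(s + 2). H(s) = 12 × 8/(s + 2) + 0 = 96/(s + 2).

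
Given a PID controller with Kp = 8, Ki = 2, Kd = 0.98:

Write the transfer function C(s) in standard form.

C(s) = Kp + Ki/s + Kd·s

Substituting values: C(s) = 8 + 2/s + 0.98s = (0.98s² + 8s + 2)/s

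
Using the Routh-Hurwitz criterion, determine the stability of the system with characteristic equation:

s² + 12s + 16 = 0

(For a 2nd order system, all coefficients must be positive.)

Coefficients: 1, 12, 16. All positive, so system is stable.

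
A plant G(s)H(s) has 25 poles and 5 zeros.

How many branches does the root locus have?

Root locus has n branches where n = number of poles = 25.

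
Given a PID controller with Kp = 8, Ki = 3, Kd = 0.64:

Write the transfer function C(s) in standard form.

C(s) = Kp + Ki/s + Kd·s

Substituting values: C(s) = 8 + 3/s + 0.64s = (0.64s² + 8s + 3)/s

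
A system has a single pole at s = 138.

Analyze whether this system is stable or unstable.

Pole at s = 138 is in the right half-plane. Unstable.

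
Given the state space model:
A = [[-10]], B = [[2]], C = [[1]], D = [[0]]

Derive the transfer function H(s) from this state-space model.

(sI - A)⁻¹ = 1/(s + 10). H(s) = 1 × 2/(s + 10) + 0 = 2/(s + 10).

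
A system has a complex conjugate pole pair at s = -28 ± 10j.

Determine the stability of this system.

Real part of poles is -28 (< 0, left half-plane). Stable.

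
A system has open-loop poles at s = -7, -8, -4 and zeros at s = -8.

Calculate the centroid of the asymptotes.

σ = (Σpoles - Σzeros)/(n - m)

σ = (Σpoles - Σzeros)/(n - m) = (-19 - (-8))/(3 - 1) = -11/2 = -5.5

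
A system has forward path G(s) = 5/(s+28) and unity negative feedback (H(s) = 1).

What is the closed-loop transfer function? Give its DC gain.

T(s) = G/(1+GH) = [5/(s+28)] / [1 + 5/(s+28)] = 5/(s+28+5) = 5/(s+33). DC gain = 5/33 = 0.1515.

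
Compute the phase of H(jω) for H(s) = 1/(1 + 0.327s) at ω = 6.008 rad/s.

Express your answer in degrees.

Phase = -arctan(ωτ) = -arctan(6.008 × 0.327) = -63.0°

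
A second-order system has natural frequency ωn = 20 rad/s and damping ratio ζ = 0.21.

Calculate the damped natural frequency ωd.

ωd = ωn√(1 - ζ²) = 20√(1 - 0.21²) = 19.55 rad/s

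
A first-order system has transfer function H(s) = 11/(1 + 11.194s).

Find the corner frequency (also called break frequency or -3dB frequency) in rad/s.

Corner frequency = 1/τ = 1/11.194 = 0.089 rad/s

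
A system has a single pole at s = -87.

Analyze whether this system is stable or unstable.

Pole at s = -87 is in the left half-plane. Stable.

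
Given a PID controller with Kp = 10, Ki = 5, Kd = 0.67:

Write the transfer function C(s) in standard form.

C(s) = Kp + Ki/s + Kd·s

Substituting values: C(s) = 10 + 5/s + 0.67s = (0.67s² + 10s + 5)/s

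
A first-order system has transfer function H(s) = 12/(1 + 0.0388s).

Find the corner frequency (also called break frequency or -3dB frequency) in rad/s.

Corner frequency = 1/τ = 1/0.0388 = 25.773 rad/s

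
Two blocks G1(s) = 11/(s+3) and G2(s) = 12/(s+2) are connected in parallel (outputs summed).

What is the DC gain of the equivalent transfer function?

Parallel: G_eq = G1 + G2. DC gain = G1(0) + G2(0) = 11/3 + 12/2 = 3.6667 + 6 = 9.6667.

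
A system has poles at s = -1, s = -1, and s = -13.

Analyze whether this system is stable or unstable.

All poles are in the left half-plane. System is stable.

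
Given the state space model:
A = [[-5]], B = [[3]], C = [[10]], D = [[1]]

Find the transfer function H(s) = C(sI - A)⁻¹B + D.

(sI - A)⁻¹ = 1/(s + 5). H(s) = 10×3/(s + 5) + 1 = (s + 35)/(s + 5).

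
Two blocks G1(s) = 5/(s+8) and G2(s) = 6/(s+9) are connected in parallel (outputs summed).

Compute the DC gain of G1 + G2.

Parallel: G_eq = G1 + G2. DC gain = G1(0) + G2(0) = 5/8 + 6/9 = 0.625 + 0.6667 = 1.2917.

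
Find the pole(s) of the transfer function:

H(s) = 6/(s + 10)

Pole is where denominator = 0: s + 10 = 0, so s = -10.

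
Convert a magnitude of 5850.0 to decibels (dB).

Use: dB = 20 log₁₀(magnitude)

dB = 20 log₁₀(5850.0) = 75.3 dB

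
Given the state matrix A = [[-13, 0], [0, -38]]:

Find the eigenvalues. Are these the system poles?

For diagonal matrix, eigenvalues are diagonal entries: λ₁ = -13, λ₂ = -38. Eigenvalues of A = system poles.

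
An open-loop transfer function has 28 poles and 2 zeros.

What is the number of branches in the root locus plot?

Root locus has n branches where n = number of poles = 28.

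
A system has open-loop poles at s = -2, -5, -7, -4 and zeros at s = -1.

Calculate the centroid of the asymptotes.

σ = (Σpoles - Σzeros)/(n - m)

σ = (Σpoles - Σzeros)/(n - m) = (-18 - (-1))/(4 - 1) = -17/3 = -5.67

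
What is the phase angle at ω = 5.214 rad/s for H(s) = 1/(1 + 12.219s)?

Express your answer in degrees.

Phase = -arctan(ωτ) = -arctan(5.214 × 12.219) = -89.1°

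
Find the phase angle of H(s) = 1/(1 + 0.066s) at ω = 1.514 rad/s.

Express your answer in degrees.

Phase = -arctan(ωτ) = -arctan(1.514 × 0.066) = -5.7°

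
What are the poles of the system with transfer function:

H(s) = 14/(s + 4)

Pole is where denominator = 0: s + 4 = 0, so s = -4.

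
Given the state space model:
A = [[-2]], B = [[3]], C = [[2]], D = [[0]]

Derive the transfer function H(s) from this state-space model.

(sI - A)⁻¹ = 1/(s + 2). H(s) = 2 × 3/(s + 2) + 0 = 6/(s + 2).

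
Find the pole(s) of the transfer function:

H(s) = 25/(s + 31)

Pole is where denominator = 0: s + 31 = 0, so s = -31.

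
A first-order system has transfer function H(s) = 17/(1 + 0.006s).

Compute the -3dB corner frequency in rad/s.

Corner frequency = 1/τ = 1/0.006 = 166.667 rad/s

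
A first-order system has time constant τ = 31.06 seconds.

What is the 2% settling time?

For first-order system, 2% settling time ≈ 4τ = 4 × 31.06 = 124.24 s.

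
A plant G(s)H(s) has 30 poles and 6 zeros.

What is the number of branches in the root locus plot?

Root locus has n branches where n = number of poles = 30.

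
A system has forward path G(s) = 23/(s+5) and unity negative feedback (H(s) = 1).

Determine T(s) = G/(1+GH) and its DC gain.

T(s) = G/(1+GH) = [23/(s+5)] / [1 + 23/(s+5)] = 23/(s+5+23) = 23/(s+28). DC gain = 23/28 = 0.8214.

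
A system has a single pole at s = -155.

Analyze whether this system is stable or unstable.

Pole at s = -155 is in the left half-plane. Stable.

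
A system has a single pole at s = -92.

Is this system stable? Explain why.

Pole at s = -92 is in the left half-plane. Stable.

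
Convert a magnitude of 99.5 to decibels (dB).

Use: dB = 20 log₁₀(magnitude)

dB = 20 log₁₀(99.5) = 40.0 dB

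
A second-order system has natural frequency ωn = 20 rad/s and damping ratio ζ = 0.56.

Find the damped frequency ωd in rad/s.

ωd = ωn√(1 - ζ²) = 20√(1 - 0.56²) = 16.57 rad/s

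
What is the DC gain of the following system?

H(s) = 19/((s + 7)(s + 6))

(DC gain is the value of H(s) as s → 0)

DC gain = H(0) = 19/(7 × 6) = 19/42 = 0.4524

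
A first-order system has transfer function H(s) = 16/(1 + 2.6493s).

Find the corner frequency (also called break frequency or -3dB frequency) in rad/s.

Corner frequency = 1/τ = 1/2.6493 = 0.377 rad/s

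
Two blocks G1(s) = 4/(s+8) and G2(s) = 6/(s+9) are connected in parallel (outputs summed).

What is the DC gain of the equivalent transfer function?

Parallel: G_eq = G1 + G2. DC gain = G1(0) + G2(0) = 4/8 + 6/9 = 0.5 + 0.6667 = 1.1667.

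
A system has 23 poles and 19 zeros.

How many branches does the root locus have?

Root locus has n branches where n = number of poles = 23.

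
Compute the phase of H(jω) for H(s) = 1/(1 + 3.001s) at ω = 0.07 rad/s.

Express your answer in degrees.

Phase = -arctan(ωτ) = -arctan(0.07 × 3.001) = -11.9°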